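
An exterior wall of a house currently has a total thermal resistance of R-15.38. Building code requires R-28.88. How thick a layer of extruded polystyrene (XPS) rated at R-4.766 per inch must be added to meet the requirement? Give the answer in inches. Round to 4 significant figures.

ΔR = 28.88 − 15.38 = 13.5 ft²·°F·h/BTU
L = ΔR / (R/in) = 13.5/4.766 = 2.8326 in

2.833 in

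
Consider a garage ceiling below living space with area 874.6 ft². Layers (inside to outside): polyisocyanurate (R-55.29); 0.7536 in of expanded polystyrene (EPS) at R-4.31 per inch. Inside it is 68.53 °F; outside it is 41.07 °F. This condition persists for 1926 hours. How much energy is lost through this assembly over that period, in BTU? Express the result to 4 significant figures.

0.7536 × 4.31 = 3.248
R_total = 55.29 + 3.248 = 58.538 ft²·°F·h/BTU
Q = 874.6 × (68.53 − 41.07) / 58.538 = 410.27 BTU/h
E = 410.27 × 1926 = 790180 BTU

790200 BTU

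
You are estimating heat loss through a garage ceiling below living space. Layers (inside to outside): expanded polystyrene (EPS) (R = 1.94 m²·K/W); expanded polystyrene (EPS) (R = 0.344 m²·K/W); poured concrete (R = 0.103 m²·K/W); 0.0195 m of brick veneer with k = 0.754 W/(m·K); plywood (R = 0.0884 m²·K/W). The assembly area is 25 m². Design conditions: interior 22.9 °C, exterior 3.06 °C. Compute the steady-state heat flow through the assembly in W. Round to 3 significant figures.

198 W

0.0195/0.754 = 0.02586
R_total = 1.94 + 0.344 + 0.103 + 0.02586 + 0.0884 = 2.501 m²·K/W
Q = A·ΔT/R = 25 × (22.9 − 3.06) / 2.501 = 198.3 W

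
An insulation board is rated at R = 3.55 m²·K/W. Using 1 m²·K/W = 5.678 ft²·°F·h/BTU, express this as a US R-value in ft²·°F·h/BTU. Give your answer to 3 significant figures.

R_US = 3.55 × 5.678 = 20.16

20.2 ft²·°F·h/BTU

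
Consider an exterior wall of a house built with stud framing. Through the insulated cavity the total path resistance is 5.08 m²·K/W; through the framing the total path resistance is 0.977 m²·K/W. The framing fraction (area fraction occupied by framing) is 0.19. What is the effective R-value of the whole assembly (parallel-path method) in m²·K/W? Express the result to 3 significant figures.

2.83 m²·K/W

U_eff = 0.81/5.08 + 0.19/0.977 = 0.1594 + 0.1945 = 0.3539
R_eff = 1/U_eff = 2.825 m²·K/W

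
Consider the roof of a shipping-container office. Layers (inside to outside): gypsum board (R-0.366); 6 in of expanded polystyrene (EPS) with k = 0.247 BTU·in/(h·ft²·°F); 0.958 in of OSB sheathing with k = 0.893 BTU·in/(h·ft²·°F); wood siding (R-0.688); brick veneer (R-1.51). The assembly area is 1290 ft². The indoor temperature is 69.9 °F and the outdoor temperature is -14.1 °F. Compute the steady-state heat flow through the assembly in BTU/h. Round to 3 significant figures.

3880 BTU/h

6/0.247 = 24.29
0.958/0.893 = 1.073
R_total = 0.366 + 24.29 + 1.073 + 0.688 + 1.51 = 27.93 ft²·°F·h/BTU
Q = A·ΔT/R = 1290 × (69.9 − (-14.1)) / 27.93 = 3880 BTU/h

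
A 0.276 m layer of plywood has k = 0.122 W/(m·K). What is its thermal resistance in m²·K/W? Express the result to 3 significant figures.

2.26 m²·K/W

R = L/k = 0.276/0.122 = 2.262 m²·K/W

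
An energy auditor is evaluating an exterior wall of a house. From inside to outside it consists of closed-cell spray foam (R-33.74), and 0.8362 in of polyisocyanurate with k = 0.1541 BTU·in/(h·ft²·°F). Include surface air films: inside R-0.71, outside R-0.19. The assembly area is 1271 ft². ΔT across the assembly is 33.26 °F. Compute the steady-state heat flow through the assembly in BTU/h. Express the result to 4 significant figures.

1055 BTU/h

0.8362/0.1541 = 5.4263
R_total = 0.71 + 33.74 + 5.4263 + 0.19 = 40.066 ft²·°F·h/BTU
Q = A·ΔT/R = 1271 × 33.26 / 40.066 = 1055.1 BTU/h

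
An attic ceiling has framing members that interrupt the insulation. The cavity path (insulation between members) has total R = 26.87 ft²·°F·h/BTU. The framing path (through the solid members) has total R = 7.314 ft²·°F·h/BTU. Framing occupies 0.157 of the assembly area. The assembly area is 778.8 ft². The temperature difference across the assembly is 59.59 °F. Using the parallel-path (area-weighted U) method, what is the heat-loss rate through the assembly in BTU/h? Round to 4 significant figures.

U_eff = 0.843/26.87 + 0.157/7.314 = 0.031373 + 0.021466 = 0.052839
R_eff = 1/U_eff = 18.925 ft²·°F·h/BTU
Q = 778.8 × 59.59 / 18.925 = 2452.2 BTU/h

2452 BTU/h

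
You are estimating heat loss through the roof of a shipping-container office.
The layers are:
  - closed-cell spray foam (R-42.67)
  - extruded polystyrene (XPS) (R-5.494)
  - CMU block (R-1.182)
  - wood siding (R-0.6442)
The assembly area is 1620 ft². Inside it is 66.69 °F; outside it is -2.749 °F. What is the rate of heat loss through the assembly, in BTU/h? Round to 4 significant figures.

2250 BTU/h

R_total = 42.67 + 5.494 + 1.182 + 0.6442 = 49.99 ft²·°F·h/BTU
Q = A·ΔT/R = 1620 × (66.69 − (-2.749)) / 49.99 = 2250.3 BTU/h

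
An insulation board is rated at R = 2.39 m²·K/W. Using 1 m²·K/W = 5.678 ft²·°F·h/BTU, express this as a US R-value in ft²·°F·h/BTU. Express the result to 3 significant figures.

13.6 ft²·°F·h/BTU

R_US = 2.39 × 5.678 = 13.57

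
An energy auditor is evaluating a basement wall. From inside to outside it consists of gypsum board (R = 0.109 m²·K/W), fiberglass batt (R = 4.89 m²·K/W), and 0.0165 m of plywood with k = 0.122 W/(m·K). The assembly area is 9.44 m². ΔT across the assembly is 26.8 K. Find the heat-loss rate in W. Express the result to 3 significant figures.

0.0165/0.122 = 0.1352
R_total = 0.109 + 4.89 + 0.1352 = 5.134 m²·K/W
Q = A·ΔT/R = 9.44 × 26.8 / 5.134 = 49.28 W

49.3 W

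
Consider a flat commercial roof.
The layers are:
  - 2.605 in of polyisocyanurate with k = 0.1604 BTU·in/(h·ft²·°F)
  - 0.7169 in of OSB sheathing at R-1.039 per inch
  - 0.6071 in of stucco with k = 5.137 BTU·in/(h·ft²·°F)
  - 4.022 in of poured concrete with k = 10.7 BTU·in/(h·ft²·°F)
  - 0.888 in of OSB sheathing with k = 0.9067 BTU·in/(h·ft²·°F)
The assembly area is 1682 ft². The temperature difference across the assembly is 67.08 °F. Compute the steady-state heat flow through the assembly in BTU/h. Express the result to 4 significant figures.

2.605/0.1604 = 16.241
0.7169 × 1.039 = 0.74486
0.6071/5.137 = 0.11818
4.022/10.7 = 0.37589
0.888/0.9067 = 0.97938
R_total = 16.241 + 0.74486 + 0.11818 + 0.37589 + 0.97938 = 18.459 ft²·°F·h/BTU
Q = A·ΔT/R = 1682 × 67.08 / 18.459 = 6112.4 BTU/h

6112 BTU/h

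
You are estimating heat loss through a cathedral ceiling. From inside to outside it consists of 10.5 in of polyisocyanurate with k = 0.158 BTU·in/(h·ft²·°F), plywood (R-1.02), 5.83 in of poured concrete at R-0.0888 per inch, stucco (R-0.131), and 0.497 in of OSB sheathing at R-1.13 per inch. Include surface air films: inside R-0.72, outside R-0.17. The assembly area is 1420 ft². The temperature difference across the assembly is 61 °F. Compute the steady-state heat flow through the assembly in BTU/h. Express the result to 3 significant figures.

10.5/0.158 = 66.46
5.83 × 0.0888 = 0.5177
0.497 × 1.13 = 0.5616
R_total = 0.72 + 66.46 + 1.02 + 0.5177 + 0.131 + 0.5616 + 0.17 = 69.58 ft²·°F·h/BTU
Q = A·ΔT/R = 1420 × 61 / 69.58 = 1245 BTU/h

1240 BTU/h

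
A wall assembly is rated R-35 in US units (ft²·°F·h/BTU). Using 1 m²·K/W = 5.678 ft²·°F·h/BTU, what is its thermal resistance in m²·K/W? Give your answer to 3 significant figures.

R_SI = 35/5.678 = 6.164

6.16 m²·K/W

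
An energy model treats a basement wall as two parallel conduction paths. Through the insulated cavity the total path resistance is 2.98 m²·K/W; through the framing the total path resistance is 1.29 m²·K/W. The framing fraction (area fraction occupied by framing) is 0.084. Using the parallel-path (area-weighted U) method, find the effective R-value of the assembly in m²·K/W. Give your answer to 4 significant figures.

U_eff = 0.916/2.98 + 0.084/1.29 = 0.30738 + 0.065116 = 0.3725
R_eff = 1/U_eff = 2.6846 m²·K/W

2.685 m²·K/W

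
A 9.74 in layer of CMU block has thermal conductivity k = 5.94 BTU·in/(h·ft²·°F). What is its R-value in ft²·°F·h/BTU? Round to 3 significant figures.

R = L/k = 9.74/5.94 = 1.64 ft²·°F·h/BTU

1.64 ft²·°F·h/BTU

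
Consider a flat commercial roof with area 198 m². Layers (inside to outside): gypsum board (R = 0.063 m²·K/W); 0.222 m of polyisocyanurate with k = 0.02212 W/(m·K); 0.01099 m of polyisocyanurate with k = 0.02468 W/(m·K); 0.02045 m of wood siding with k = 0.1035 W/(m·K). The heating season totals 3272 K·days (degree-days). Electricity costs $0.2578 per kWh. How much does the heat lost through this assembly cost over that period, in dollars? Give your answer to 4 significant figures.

0.222/0.02212 = 10.036
0.01099/0.02468 = 0.4453
0.02045/0.1035 = 0.19758
R_total = 0.063 + 10.036 + 0.4453 + 0.19758 = 10.742 m²·K/W
E = A × HDD × 24 / R / 1000 = 198 × 3272 × 24 / 10.742 / 1000 = 1447.4 kWh
Cost = 1447.4 × 0.2578 = $373.15

373.2 dollars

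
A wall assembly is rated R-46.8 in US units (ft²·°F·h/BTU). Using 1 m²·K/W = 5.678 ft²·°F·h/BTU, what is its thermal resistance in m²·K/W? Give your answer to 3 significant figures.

R_SI = 46.8/5.678 = 8.242

8.24 m²·K/W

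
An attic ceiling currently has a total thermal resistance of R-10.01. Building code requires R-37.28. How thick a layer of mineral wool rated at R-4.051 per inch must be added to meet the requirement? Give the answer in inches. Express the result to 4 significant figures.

6.732 in

ΔR = 37.28 − 10.01 = 27.27 ft²·°F·h/BTU
L = ΔR / (R/in) = 27.27/4.051 = 6.7317 in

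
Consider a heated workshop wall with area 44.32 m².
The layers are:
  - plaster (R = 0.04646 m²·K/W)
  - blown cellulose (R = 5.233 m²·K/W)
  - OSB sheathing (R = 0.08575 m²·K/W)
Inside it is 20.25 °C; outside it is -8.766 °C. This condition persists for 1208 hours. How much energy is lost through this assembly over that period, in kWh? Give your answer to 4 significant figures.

R_total = 0.04646 + 5.233 + 0.08575 = 5.3652 m²·K/W
Q = 44.32 × (20.25 − (-8.766)) / 5.3652 = 239.69 W
E = 239.69 W × 1208 h / 1000 = 289.55 kWh

289.5 kWh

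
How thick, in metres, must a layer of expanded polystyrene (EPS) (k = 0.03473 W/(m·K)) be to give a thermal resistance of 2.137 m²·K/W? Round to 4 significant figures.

L = R·k = 2.137 × 0.03473 = 0.074218 m

0.07422 m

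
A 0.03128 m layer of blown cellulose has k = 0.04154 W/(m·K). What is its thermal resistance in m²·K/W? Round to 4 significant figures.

0.7530 m²·K/W

R = L/k = 0.03128/0.04154 = 0.75301 m²·K/W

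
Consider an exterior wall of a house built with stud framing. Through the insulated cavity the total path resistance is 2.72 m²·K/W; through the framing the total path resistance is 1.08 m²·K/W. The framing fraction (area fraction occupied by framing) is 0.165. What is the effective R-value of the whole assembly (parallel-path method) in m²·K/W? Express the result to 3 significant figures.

2.18 m²·K/W

U_eff = 0.835/2.72 + 0.165/1.08 = 0.307 + 0.1528 = 0.4598
R_eff = 1/U_eff = 2.175 m²·K/W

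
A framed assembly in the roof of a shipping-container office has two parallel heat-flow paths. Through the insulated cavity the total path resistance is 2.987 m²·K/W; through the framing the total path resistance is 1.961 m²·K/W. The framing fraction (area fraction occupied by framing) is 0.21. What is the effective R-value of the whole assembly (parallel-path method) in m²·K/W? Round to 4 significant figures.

2.691 m²·K/W

U_eff = 0.79/2.987 + 0.21/1.961 = 0.26448 + 0.10709 = 0.37157
R_eff = 1/U_eff = 2.6913 m²·K/W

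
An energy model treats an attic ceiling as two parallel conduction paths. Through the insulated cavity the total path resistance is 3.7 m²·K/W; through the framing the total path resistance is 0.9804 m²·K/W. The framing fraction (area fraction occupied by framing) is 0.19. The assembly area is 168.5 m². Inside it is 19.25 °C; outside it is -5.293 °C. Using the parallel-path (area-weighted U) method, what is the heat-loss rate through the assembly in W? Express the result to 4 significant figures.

1707 W

U_eff = 0.81/3.7 + 0.19/0.9804 = 0.21892 + 0.1938 = 0.41272
R_eff = 1/U_eff = 2.423 m²·K/W
Q = 168.5 × (19.25 − (-5.293)) / 2.423 = 1706.8 W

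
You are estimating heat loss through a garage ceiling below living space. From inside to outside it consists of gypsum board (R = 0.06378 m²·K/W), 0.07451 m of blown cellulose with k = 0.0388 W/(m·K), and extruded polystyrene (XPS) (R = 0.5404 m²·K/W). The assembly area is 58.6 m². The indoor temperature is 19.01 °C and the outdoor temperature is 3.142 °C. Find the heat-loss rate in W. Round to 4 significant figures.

368.3 W

0.07451/0.0388 = 1.9204
R_total = 0.06378 + 1.9204 + 0.5404 = 2.5245 m²·K/W
Q = A·ΔT/R = 58.6 × (19.01 − 3.142) / 2.5245 = 368.33 W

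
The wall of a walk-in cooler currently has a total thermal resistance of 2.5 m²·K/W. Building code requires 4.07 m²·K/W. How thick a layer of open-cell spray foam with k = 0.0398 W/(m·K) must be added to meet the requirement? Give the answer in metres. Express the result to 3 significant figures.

ΔR = 4.07 − 2.5 = 1.57 m²·K/W
L = ΔR × k = 1.57 × 0.0398 = 0.06249 m

0.0625 m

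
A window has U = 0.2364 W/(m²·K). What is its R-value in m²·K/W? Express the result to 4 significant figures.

R = 1/U = 1/0.2364 = 4.2301

4.230 m²·K/W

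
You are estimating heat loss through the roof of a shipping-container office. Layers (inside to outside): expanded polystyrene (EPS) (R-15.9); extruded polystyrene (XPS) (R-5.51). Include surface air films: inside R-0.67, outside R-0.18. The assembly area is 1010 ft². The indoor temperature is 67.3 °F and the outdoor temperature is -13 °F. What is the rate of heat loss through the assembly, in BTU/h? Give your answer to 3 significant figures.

R_total = 0.67 + 15.9 + 5.51 + 0.18 = 22.26 ft²·°F·h/BTU
Q = A·ΔT/R = 1010 × (67.3 − (-13)) / 22.26 = 3643 BTU/h

3640 BTU/h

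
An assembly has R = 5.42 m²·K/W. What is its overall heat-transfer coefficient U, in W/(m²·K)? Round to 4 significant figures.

0.1845 W/(m²·K)

U = 1/R = 1/5.42 = 0.1845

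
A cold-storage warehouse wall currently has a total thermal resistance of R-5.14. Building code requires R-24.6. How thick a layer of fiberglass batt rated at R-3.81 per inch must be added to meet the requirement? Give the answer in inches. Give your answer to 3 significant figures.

5.11 in

ΔR = 24.6 − 5.14 = 19.46 ft²·°F·h/BTU
L = ΔR / (R/in) = 19.46/3.81 = 5.108 in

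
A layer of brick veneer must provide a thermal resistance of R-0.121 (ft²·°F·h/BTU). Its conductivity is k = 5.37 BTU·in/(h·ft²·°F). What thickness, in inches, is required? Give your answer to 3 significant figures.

0.650 in

L = R × k = 0.121 × 5.37 = 0.6498 in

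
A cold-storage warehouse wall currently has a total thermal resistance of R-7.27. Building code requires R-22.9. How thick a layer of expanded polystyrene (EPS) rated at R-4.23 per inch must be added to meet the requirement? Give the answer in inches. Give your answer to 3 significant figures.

3.70 in

ΔR = 22.9 − 7.27 = 15.63 ft²·°F·h/BTU
L = ΔR / (R/in) = 15.63/4.23 = 3.695 in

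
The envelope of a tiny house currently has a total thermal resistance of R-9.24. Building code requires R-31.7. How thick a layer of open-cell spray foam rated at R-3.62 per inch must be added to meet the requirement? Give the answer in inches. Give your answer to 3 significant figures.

ΔR = 31.7 − 9.24 = 22.46 ft²·°F·h/BTU
L = ΔR / (R/in) = 22.46/3.62 = 6.204 in

6.20 in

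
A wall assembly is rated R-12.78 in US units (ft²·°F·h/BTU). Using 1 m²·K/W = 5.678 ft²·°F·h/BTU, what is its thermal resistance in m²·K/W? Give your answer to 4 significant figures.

R_SI = 12.78/5.678 = 2.2508

2.251 m²·K/W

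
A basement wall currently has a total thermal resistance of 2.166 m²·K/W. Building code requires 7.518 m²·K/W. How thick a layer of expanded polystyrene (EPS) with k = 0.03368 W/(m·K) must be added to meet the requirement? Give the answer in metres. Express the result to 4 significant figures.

0.1803 m

ΔR = 7.518 − 2.166 = 5.352 m²·K/W
L = ΔR × k = 5.352 × 0.03368 = 0.18026 m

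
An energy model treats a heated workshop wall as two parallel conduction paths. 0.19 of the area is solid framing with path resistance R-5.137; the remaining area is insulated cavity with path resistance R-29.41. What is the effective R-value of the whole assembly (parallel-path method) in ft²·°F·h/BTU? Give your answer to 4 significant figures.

U_eff = 0.81/29.41 + 0.19/5.137 = 0.027542 + 0.036987 = 0.064528
R_eff = 1/U_eff = 15.497 ft²·°F·h/BTU

15.50 ft²·°F·h/BTU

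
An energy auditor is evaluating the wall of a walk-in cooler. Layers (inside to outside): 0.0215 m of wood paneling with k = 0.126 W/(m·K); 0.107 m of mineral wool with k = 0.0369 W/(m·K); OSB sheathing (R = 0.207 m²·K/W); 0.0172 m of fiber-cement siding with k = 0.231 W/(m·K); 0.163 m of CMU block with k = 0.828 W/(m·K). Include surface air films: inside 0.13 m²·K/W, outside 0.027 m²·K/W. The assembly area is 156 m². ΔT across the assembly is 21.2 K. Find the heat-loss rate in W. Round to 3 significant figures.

892 W

0.0215/0.126 = 0.1706
0.107/0.0369 = 2.9
0.0172/0.231 = 0.07446
0.163/0.828 = 0.1969
R_total = 0.13 + 0.1706 + 2.9 + 0.207 + 0.07446 + 0.1969 + 0.027 = 3.706 m²·K/W
Q = A·ΔT/R = 156 × 21.2 / 3.706 = 892.5 W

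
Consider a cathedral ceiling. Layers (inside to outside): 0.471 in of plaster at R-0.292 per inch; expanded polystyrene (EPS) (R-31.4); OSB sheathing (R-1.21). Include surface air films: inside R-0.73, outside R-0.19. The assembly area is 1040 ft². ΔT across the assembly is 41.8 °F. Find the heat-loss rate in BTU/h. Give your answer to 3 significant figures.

1290 BTU/h

0.471 × 0.292 = 0.1375
R_total = 0.73 + 0.1375 + 31.4 + 1.21 + 0.19 = 33.67 ft²·°F·h/BTU
Q = A·ΔT/R = 1040 × 41.8 / 33.67 = 1291 BTU/h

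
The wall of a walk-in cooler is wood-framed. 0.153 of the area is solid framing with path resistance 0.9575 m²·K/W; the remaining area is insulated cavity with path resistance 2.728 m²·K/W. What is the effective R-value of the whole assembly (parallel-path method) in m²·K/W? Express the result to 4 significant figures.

2.126 m²·K/W

U_eff = 0.847/2.728 + 0.153/0.9575 = 0.31048 + 0.15979 = 0.47027
R_eff = 1/U_eff = 2.1264 m²·K/W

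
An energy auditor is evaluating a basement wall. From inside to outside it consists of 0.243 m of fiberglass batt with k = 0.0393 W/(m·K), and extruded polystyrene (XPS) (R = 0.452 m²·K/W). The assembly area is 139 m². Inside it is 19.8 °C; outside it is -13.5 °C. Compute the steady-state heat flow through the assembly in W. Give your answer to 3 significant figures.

698 W

0.243/0.0393 = 6.183
R_total = 6.183 + 0.452 = 6.635 m²·K/W
Q = A·ΔT/R = 139 × (19.8 − (-13.5)) / 6.635 = 697.6 W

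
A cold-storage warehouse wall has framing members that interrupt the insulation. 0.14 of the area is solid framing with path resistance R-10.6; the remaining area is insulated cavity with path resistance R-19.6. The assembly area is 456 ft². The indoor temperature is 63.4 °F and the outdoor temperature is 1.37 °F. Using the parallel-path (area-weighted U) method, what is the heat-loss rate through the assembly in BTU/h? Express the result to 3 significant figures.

U_eff = 0.86/19.6 + 0.14/10.6 = 0.04388 + 0.01321 = 0.05709
R_eff = 1/U_eff = 17.52 ft²·°F·h/BTU
Q = 456 × (63.4 − 1.37) / 17.52 = 1615 BTU/h

1610 BTU/h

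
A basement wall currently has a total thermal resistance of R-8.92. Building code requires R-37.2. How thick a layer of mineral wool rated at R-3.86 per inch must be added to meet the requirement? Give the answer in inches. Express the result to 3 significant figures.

ΔR = 37.2 − 8.92 = 28.28 ft²·°F·h/BTU
L = ΔR / (R/in) = 28.28/3.86 = 7.326 in

7.33 in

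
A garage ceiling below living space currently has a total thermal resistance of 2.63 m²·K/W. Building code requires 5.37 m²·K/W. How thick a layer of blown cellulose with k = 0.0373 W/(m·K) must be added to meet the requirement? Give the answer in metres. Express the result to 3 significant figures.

0.102 m

ΔR = 5.37 − 2.63 = 2.74 m²·K/W
L = ΔR × k = 2.74 × 0.0373 = 0.1022 m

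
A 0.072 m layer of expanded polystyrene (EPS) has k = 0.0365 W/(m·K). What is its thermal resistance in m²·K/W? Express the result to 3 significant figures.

1.97 m²·K/W

R = L/k = 0.072/0.0365 = 1.973 m²·K/W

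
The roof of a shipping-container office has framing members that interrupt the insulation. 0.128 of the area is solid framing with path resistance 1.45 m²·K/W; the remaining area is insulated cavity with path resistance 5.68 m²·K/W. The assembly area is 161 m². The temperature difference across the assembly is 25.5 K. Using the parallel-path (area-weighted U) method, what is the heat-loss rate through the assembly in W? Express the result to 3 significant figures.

U_eff = 0.872/5.68 + 0.128/1.45 = 0.1535 + 0.08828 = 0.2418
R_eff = 1/U_eff = 4.136 m²·K/W
Q = 161 × 25.5 / 4.136 = 992.7 W

993 W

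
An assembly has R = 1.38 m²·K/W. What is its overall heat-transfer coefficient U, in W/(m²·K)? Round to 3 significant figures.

U = 1/R = 1/1.38 = 0.7246

0.725 W/(m²·K)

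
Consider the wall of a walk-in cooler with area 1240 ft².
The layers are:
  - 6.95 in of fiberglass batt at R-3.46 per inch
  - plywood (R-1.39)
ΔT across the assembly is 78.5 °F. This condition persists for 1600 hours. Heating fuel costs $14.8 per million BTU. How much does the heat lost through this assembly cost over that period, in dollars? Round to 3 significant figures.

6.95 × 3.46 = 24.05
R_total = 24.05 + 1.39 = 25.44 ft²·°F·h/BTU
Q = 1240 × 78.5 / 25.44 = 3827 BTU/h
E = 3827 × 1600 = 6123000 BTU
Cost = 6123000/10⁶ × 14.8 = $90.62

90.6 dollars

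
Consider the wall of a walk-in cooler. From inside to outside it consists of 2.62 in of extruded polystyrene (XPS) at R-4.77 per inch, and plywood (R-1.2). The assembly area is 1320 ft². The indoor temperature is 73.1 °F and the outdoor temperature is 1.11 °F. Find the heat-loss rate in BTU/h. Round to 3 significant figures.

6940 BTU/h

2.62 × 4.77 = 12.5
R_total = 12.5 + 1.2 = 13.7 ft²·°F·h/BTU
Q = A·ΔT/R = 1320 × (73.1 − 1.11) / 13.7 = 6938 BTU/h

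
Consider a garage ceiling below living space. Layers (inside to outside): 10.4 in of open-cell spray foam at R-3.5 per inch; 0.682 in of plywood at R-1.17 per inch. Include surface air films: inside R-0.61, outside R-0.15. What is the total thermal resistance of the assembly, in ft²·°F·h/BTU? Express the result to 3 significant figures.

38.0 ft²·°F·h/BTU

10.4 × 3.5 = 36.4
0.682 × 1.17 = 0.7979
R_total = 0.61 + 36.4 + 0.7979 + 0.15 = 37.96 ft²·°F·h/BTU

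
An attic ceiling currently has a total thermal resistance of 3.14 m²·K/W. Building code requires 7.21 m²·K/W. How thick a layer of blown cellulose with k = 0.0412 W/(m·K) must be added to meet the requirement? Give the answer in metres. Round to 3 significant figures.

0.168 m

ΔR = 7.21 − 3.14 = 4.07 m²·K/W
L = ΔR × k = 4.07 × 0.0412 = 0.1677 m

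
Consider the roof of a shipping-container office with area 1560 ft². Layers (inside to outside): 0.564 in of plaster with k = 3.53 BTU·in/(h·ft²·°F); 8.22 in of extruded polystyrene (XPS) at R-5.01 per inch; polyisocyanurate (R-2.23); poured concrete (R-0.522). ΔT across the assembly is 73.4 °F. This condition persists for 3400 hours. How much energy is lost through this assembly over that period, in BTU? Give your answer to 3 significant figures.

8830000 BTU

0.564/3.53 = 0.1598
8.22 × 5.01 = 41.18
R_total = 0.1598 + 41.18 + 2.23 + 0.522 = 44.09 ft²·°F·h/BTU
Q = 1560 × 73.4 / 44.09 = 2597 BTU/h
E = 2597 × 3400 = 8829000 BTU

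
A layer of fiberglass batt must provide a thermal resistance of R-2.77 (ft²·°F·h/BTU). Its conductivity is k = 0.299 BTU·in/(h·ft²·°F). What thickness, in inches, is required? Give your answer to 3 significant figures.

0.828 in

L = R × k = 2.77 × 0.299 = 0.8282 in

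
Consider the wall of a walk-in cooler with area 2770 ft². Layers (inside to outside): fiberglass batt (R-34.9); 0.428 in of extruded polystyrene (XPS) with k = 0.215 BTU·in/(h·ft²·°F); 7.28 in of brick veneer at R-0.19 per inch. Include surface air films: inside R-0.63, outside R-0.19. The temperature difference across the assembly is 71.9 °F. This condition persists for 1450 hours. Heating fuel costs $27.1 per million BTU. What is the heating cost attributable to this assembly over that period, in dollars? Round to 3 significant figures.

200 dollars

0.428/0.215 = 1.991
7.28 × 0.19 = 1.383
R_total = 0.63 + 34.9 + 1.991 + 1.383 + 0.19 = 39.09 ft²·°F·h/BTU
Q = 2770 × 71.9 / 39.09 = 5094 BTU/h
E = 5094 × 1450 = 7387000 BTU
Cost = 7387000/10⁶ × 27.1 = $200.2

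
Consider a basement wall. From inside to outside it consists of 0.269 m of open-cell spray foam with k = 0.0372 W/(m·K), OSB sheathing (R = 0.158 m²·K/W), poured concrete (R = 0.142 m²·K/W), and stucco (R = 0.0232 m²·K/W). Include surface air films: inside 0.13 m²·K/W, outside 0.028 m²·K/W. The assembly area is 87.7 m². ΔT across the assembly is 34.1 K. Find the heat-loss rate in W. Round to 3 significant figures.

388 W

0.269/0.0372 = 7.231
R_total = 0.13 + 7.231 + 0.158 + 0.142 + 0.0232 + 0.028 = 7.712 m²·K/W
Q = A·ΔT/R = 87.7 × 34.1 / 7.712 = 387.8 W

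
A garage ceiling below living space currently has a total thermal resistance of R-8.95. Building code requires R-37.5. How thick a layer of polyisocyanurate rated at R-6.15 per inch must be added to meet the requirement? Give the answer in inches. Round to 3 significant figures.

4.64 in

ΔR = 37.5 − 8.95 = 28.55 ft²·°F·h/BTU
L = ΔR / (R/in) = 28.55/6.15 = 4.642 in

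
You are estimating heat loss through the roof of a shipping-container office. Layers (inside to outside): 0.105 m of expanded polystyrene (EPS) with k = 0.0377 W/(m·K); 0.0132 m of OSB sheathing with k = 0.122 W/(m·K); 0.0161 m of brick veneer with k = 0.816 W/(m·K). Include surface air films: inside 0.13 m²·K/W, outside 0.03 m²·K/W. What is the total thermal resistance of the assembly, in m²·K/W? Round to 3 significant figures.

3.07 m²·K/W

0.105/0.0377 = 2.785
0.0132/0.122 = 0.1082
0.0161/0.816 = 0.01973
R_total = 0.13 + 2.785 + 0.1082 + 0.01973 + 0.03 = 3.073 m²·K/W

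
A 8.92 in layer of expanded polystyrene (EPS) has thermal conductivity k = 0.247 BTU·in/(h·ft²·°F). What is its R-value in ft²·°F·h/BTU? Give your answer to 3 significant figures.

R = L/k = 8.92/0.247 = 36.11 ft²·°F·h/BTU

36.1 ft²·°F·h/BTU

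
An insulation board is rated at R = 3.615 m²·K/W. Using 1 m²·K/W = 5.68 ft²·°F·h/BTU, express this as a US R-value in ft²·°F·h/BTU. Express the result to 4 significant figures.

20.53 ft²·°F·h/BTU

R_US = 3.615 × 5.68 = 20.533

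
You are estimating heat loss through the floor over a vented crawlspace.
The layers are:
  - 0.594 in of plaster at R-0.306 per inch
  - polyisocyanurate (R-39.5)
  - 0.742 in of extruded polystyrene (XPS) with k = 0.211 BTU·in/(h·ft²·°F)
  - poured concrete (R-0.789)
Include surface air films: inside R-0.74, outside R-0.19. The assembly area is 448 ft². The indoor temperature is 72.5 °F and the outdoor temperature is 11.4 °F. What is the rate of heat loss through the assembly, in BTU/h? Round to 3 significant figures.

0.594 × 0.306 = 0.1818
0.742/0.211 = 3.517
R_total = 0.74 + 0.1818 + 39.5 + 3.517 + 0.789 + 0.19 = 44.92 ft²·°F·h/BTU
Q = A·ΔT/R = 448 × (72.5 − 11.4) / 44.92 = 609.4 BTU/h

609 BTU/h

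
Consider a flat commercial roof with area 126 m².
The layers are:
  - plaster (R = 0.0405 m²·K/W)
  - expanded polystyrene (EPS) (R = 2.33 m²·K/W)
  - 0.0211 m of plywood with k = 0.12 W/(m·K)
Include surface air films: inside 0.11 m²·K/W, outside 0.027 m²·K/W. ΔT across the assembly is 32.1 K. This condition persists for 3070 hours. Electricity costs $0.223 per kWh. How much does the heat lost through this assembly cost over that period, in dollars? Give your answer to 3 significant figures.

1030 dollars

0.0211/0.12 = 0.1758
R_total = 0.11 + 0.0405 + 2.33 + 0.1758 + 0.027 = 2.683 m²·K/W
Q = 126 × 32.1 / 2.683 = 1507 W
E = 1507 W × 3070 h / 1000 = 4627 kWh
Cost = 4627 × 0.223 = $1032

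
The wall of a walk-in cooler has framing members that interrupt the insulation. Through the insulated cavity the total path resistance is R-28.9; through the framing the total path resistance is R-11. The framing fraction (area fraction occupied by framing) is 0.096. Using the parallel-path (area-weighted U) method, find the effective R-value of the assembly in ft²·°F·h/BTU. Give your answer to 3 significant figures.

25.0 ft²·°F·h/BTU

U_eff = 0.904/28.9 + 0.096/11 = 0.03128 + 0.008727 = 0.04001
R_eff = 1/U_eff = 25 ft²·°F·h/BTU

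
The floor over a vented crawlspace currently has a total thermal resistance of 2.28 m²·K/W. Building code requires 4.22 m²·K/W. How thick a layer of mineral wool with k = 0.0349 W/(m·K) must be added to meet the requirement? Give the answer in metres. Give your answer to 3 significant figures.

0.0677 m

ΔR = 4.22 − 2.28 = 1.94 m²·K/W
L = ΔR × k = 1.94 × 0.0349 = 0.06771 m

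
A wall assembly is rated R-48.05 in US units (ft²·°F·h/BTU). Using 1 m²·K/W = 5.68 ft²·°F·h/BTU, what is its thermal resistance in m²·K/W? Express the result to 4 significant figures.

8.460 m²·K/W

R_SI = 48.05/5.68 = 8.4595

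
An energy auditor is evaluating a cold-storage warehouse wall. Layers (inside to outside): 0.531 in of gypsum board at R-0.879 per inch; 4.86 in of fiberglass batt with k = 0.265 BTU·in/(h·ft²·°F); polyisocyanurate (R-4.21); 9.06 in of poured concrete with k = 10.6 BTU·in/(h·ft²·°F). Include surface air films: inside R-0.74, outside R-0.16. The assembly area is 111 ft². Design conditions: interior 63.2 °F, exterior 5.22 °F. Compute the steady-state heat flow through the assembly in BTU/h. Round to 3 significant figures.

260 BTU/h

0.531 × 0.879 = 0.4667
4.86/0.265 = 18.34
9.06/10.6 = 0.8547
R_total = 0.74 + 0.4667 + 18.34 + 4.21 + 0.8547 + 0.16 = 24.77 ft²·°F·h/BTU
Q = A·ΔT/R = 111 × (63.2 − 5.22) / 24.77 = 259.8 BTU/h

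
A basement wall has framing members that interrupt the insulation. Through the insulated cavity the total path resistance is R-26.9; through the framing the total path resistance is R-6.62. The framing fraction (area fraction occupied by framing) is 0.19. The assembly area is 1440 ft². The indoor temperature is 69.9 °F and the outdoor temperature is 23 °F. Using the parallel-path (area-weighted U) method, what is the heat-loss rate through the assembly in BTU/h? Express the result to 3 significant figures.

3970 BTU/h

U_eff = 0.81/26.9 + 0.19/6.62 = 0.03011 + 0.0287 = 0.05881
R_eff = 1/U_eff = 17 ft²·°F·h/BTU
Q = 1440 × (69.9 − 23) / 17 = 3972 BTU/h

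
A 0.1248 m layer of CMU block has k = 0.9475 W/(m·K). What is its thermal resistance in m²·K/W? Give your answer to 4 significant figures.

R = L/k = 0.1248/0.9475 = 0.13172 m²·K/W

0.1317 m²·K/W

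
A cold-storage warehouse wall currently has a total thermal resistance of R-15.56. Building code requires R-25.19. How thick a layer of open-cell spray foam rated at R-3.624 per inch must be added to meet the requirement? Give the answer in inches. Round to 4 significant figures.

2.657 in

ΔR = 25.19 − 15.56 = 9.63 ft²·°F·h/BTU
L = ΔR / (R/in) = 9.63/3.624 = 2.6573 in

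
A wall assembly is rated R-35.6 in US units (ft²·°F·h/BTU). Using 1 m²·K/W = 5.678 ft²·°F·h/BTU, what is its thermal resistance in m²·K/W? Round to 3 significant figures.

6.27 m²·K/W

R_SI = 35.6/5.678 = 6.27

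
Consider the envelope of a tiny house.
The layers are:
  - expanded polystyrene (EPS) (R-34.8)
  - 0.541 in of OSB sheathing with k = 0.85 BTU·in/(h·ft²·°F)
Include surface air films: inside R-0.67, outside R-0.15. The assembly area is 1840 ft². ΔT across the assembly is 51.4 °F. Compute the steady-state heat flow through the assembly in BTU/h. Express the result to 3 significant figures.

2610 BTU/h

0.541/0.85 = 0.6365
R_total = 0.67 + 34.8 + 0.6365 + 0.15 = 36.26 ft²·°F·h/BTU
Q = A·ΔT/R = 1840 × 51.4 / 36.26 = 2609 BTU/h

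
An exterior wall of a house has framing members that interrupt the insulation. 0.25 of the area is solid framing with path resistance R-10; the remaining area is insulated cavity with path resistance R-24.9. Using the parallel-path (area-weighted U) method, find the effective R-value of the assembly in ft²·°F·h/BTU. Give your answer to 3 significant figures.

18.1 ft²·°F·h/BTU

U_eff = 0.75/24.9 + 0.25/10 = 0.03012 + 0.025 = 0.05512
R_eff = 1/U_eff = 18.14 ft²·°F·h/BTU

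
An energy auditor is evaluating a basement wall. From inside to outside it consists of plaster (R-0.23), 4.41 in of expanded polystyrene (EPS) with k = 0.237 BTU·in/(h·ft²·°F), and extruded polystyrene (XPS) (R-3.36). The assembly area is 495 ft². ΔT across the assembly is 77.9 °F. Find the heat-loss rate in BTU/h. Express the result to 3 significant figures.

1740 BTU/h

4.41/0.237 = 18.61
R_total = 0.23 + 18.61 + 3.36 = 22.2 ft²·°F·h/BTU
Q = A·ΔT/R = 495 × 77.9 / 22.2 = 1737 BTU/h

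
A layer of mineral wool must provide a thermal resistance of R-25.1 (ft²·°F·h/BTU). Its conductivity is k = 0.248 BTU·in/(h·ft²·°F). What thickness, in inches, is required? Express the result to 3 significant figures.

6.22 in

L = R × k = 25.1 × 0.248 = 6.225 in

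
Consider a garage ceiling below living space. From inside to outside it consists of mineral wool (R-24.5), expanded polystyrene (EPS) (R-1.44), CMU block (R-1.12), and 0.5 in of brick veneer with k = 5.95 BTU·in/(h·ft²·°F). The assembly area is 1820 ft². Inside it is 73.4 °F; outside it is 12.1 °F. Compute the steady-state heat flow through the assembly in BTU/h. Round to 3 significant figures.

4110 BTU/h

0.5/5.95 = 0.08403
R_total = 24.5 + 1.44 + 1.12 + 0.08403 = 27.14 ft²·°F·h/BTU
Q = A·ΔT/R = 1820 × (73.4 − 12.1) / 27.14 = 4110 BTU/h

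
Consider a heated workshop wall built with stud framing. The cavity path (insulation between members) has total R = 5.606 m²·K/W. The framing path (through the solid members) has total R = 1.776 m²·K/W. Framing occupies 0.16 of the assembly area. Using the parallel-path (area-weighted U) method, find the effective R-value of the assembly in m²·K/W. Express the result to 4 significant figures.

4.168 m²·K/W

U_eff = 0.84/5.606 + 0.16/1.776 = 0.14984 + 0.09009 = 0.23993
R_eff = 1/U_eff = 4.1679 m²·K/W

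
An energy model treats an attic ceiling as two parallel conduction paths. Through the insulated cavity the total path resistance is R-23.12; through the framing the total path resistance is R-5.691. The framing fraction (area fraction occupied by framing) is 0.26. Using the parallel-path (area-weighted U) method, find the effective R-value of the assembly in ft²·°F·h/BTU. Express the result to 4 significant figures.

U_eff = 0.74/23.12 + 0.26/5.691 = 0.032007 + 0.045686 = 0.077693
R_eff = 1/U_eff = 12.871 ft²·°F·h/BTU

12.87 ft²·°F·h/BTU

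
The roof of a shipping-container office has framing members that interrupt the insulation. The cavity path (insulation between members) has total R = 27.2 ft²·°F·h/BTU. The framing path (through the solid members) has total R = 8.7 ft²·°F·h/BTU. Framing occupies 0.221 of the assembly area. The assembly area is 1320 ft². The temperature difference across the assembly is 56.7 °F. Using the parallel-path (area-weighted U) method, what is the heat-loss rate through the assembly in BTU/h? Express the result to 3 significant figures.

4040 BTU/h

U_eff = 0.779/27.2 + 0.221/8.7 = 0.02864 + 0.0254 = 0.05404
R_eff = 1/U_eff = 18.5 ft²·°F·h/BTU
Q = 1320 × 56.7 / 18.5 = 4045 BTU/h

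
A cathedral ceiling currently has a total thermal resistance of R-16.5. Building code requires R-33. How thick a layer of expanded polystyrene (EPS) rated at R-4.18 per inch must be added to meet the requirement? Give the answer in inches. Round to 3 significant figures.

3.95 in

ΔR = 33 − 16.5 = 16.5 ft²·°F·h/BTU
L = ΔR / (R/in) = 16.5/4.18 = 3.947 in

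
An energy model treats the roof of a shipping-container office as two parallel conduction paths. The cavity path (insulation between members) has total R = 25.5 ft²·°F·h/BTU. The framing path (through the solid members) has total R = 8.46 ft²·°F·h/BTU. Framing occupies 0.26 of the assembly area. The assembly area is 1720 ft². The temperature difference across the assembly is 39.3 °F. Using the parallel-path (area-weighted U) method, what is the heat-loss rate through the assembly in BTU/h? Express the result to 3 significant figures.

U_eff = 0.74/25.5 + 0.26/8.46 = 0.02902 + 0.03073 = 0.05975
R_eff = 1/U_eff = 16.74 ft²·°F·h/BTU
Q = 1720 × 39.3 / 16.74 = 4039 BTU/h

4040 BTU/h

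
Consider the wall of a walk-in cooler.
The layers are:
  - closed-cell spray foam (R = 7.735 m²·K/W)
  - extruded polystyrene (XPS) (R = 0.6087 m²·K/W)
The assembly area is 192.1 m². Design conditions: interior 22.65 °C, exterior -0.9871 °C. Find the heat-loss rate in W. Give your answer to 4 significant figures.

R_total = 7.735 + 0.6087 = 8.3437 m²·K/W
Q = A·ΔT/R = 192.1 × (22.65 − (-0.9871)) / 8.3437 = 544.21 W

544.2 W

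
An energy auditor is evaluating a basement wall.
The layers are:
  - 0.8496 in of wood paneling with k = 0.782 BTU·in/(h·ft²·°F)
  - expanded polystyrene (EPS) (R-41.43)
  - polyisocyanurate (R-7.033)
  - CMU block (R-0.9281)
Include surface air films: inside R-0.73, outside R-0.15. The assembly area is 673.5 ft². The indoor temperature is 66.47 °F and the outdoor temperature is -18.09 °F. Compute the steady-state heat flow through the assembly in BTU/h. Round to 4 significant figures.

0.8496/0.782 = 1.0864
R_total = 0.73 + 1.0864 + 41.43 + 7.033 + 0.9281 + 0.15 = 51.358 ft²·°F·h/BTU
Q = A·ΔT/R = 673.5 × (66.47 − (-18.09)) / 51.358 = 1108.9 BTU/h

1109 BTU/h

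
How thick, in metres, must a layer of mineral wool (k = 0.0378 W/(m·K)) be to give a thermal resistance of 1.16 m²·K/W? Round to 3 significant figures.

0.0438 m

L = R·k = 1.16 × 0.0378 = 0.04385 m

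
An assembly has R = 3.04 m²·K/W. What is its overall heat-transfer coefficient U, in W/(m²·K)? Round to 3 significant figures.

U = 1/R = 1/3.04 = 0.3289

0.329 W/(m²·K)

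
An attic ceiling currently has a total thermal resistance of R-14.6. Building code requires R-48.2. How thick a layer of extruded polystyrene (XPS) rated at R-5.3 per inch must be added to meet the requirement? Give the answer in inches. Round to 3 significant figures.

6.34 in

ΔR = 48.2 − 14.6 = 33.6 ft²·°F·h/BTU
L = ΔR / (R/in) = 33.6/5.3 = 6.34 in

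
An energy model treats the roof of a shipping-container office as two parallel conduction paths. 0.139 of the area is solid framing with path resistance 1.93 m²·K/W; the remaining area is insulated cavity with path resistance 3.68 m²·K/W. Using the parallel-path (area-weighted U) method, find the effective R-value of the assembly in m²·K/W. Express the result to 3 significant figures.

U_eff = 0.861/3.68 + 0.139/1.93 = 0.234 + 0.07202 = 0.306
R_eff = 1/U_eff = 3.268 m²·K/W

3.27 m²·K/W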